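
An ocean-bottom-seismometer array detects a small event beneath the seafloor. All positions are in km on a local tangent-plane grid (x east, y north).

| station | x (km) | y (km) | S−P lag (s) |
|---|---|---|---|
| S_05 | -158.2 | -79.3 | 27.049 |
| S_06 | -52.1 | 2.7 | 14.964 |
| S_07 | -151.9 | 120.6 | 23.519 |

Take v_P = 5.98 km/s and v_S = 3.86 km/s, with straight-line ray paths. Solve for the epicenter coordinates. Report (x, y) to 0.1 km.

98.2 km east, 65.6 km north

Distance from S−P lag: d = Δt · v_P v_S / (v_P − v_S) = Δt · (5.98·3.86)/(5.98−3.86) ≈ 10.8881·Δt.
So d_S_05 = 294.51, d_S_06 = 162.93, d_S_07 = 256.08 km.
Circle about each station: (x + 158.2)² + (y + 79.3)² = 294.51²; (x + 52.1)² + (y − 2.7)² = 162.93²; (x + 151.9)² + (y − 120.6)² = 256.08².
Subtracting the S_05 equation from the S_06 and S_07 equations removes the quadratic terms:
212.2 x + 164.0 y = 31595.93
12.6 x + 399.8 y = 27461.41
Solving the 2×2 system: x ≈ 98.2, y ≈ 65.6 km.
Check against S_05 (with the unrounded x, y): √((x + 158.2)²+(y + 79.3)²) = 294.51 ≈ 294.51 km. ✓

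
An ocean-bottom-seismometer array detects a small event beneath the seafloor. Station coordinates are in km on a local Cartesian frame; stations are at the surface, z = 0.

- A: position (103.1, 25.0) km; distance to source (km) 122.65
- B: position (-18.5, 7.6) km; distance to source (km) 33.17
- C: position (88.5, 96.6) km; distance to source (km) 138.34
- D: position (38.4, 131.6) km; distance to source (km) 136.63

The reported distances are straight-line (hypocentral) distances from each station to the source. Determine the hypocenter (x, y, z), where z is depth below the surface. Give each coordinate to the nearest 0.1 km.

x ≈ -14.1 km, y ≈ 9.8 km, depth ≈ 32.8 km

Each station gives a sphere (x−x_i)² + (y−y_i)² + z² = d_i² (stations at z=0).
Subtracting the A sphere from B and C: z² cancels, leaving linear equations in x and y:
-243.2 x − 34.8 y = 3088.17
-29.2 x + 143.2 y = 1814.27
Solving: x ≈ -14.100, y ≈ 9.794 km (keep extra digits for the depth step; rounded: -14.1, 9.8).
Then from the A sphere: z² = 122.65² − (x − 103.1)² − (y − 25.0)² with x = -14.100, y = 9.794, so z ≈ 32.802 ≈ 32.8 km.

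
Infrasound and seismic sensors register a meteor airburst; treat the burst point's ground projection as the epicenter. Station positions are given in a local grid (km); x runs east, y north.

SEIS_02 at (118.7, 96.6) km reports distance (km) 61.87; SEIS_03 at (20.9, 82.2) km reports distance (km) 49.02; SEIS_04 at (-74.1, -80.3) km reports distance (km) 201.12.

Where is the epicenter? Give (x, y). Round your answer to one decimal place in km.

Circle about each station: (x − 118.7)² + (y − 96.6)² = 61.87²; (x − 20.9)² + (y − 82.2)² = 49.02²; (x + 74.1)² + (y + 80.3)² = 201.12².
Subtracting the SEIS_02 equation from the SEIS_03 and SEIS_04 equations removes the quadratic terms:
-195.6 x − 28.8 y = -14802.66
-385.6 x − 353.8 y = -48103.71
Solving the 2×2 system: x ≈ 66.3, y ≈ 63.7 km.

(66.3, 63.7)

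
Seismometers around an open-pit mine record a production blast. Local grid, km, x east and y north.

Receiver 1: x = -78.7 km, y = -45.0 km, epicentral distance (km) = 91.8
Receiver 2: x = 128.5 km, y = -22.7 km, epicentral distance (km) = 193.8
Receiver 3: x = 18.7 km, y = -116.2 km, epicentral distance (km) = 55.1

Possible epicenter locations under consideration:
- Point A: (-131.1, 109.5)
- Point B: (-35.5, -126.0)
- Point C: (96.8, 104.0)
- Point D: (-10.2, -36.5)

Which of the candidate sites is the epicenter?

Point B

For each candidate, compare |candidate − station| to the reported distance:
Point A: residuals Receiver 1 71.3, Receiver 2 97.5, Receiver 3 215.8 → max 215.8 km
Point B: residuals Receiver 1 0.0, Receiver 2 0.0, Receiver 3 0.0 → max 0.0 km
Point C: residuals Receiver 1 138.4, Receiver 2 63.2, Receiver 3 178.5 → max 178.5 km
Point D: residuals Receiver 1 22.8, Receiver 2 54.4, Receiver 3 29.7 → max 54.4 km
Only Point B has all residuals ≈ 0.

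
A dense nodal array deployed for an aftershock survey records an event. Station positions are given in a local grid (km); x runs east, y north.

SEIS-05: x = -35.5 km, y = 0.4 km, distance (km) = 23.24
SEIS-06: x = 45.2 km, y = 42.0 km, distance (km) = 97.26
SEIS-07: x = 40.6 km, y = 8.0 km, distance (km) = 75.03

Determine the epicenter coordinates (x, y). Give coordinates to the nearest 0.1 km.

Circle about each station: (x + 35.5)² + (y − 0.4)² = 23.24²; (x − 45.2)² + (y − 42.0)² = 97.26²; (x − 40.6)² + (y − 8.0)² = 75.03².
Subtracting the SEIS-05 equation from the SEIS-06 and SEIS-07 equations removes the quadratic terms:
161.4 x + 83.2 y = -6372.78
152.2 x + 15.2 y = -4637.45
Solving the 2×2 system: x ≈ -28.3, y ≈ -21.7 km.

-28.3 km east, -21.7 km north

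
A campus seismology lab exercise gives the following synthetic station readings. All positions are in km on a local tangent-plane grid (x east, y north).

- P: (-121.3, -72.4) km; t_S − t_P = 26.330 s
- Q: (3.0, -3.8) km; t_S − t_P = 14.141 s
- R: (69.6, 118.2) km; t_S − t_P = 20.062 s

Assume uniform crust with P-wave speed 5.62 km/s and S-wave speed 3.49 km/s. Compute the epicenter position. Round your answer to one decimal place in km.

Distance from S−P lag: d = Δt · v_P v_S / (v_P − v_S) = Δt · (5.62·3.49)/(5.62−3.49) ≈ 9.2084·Δt.
So d_P = 242.46, d_Q = 130.22, d_R = 184.74 km.
Circle about each station: (x + 121.3)² + (y + 72.4)² = 242.46²; (x − 3.0)² + (y + 3.8)² = 130.22²; (x − 69.6)² + (y − 118.2)² = 184.74².
Subtracting the P equation from the Q and R equations removes the quadratic terms:
248.6 x + 137.2 y = 21897.59
381.8 x + 381.2 y = 23517.93
Solving the 2×2 system: x ≈ 120.8, y ≈ -59.3 km.
Check against P (with the unrounded x, y): √((x + 121.3)²+(y + 72.4)²) = 242.47 ≈ 242.46 km. ✓

120.8 km east, -59.3 km north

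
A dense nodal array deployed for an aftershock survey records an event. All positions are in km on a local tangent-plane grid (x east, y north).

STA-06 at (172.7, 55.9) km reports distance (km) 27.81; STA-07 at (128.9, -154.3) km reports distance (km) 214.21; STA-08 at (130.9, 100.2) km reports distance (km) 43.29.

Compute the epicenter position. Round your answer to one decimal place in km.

Circle about each station: (x − 172.7)² + (y − 55.9)² = 27.81²; (x − 128.9)² + (y + 154.3)² = 214.21²; (x − 130.9)² + (y − 100.2)² = 43.29².
Subtracting pairs of circle equations eliminates x²+y² and gives linear equations (the radical axes):
-87.6 x − 420.4 y = -37638.93
-83.6 x + 88.6 y = -6875.88
Solving the 2×2 system: x ≈ 145.1, y ≈ 59.3 km.
Check against STA-06 (with the unrounded x, y): √((x − 172.7)²+(y − 55.9)²) = 27.82 ≈ 27.81 km. ✓

145.1 km east, 59.3 km north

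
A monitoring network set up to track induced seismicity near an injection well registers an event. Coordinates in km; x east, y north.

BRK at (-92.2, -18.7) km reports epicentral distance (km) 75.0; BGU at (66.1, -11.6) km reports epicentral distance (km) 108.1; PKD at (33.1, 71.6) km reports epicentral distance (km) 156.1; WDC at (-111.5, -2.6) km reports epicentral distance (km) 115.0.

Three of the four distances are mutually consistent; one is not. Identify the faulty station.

Solve using three stations at a time. Using BGU, PKD, WDC (subtract circle equations pairwise → linear system) gives (x, y) ≈ (-21.8, -74.5).
Distances from that point to each station vs reported:
  BRK: calculated 89.9 vs reported 75.0 → residual 14.9 km
  BGU: calculated 108.1 vs reported 108.1 → residual 0.0 km
  PKD: calculated 156.1 vs reported 156.1 → residual 0.0 km
  WDC: calculated 115.0 vs reported 115.0 → residual 0.0 km
BGU, PKD, WDC are mutually consistent (residuals ≈ 0); BRK is off by 14.9 km.

BRK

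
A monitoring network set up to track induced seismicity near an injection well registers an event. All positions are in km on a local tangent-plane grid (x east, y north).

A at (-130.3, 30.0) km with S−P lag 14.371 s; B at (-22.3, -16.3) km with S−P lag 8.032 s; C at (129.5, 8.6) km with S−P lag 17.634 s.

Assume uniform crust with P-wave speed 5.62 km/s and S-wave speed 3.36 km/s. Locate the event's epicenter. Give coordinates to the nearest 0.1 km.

Distance from S−P lag: d = Δt · v_P v_S / (v_P − v_S) = Δt · (5.62·3.36)/(5.62−3.36) ≈ 8.3554·Δt.
So d_A = 120.08, d_B = 67.11, d_C = 147.34 km.
Circle about each station: (x + 130.3)² + (y − 30.0)² = 120.08²; (x + 22.3)² + (y + 16.3)² = 67.11²; (x − 129.5)² + (y − 8.6)² = 147.34².
Subtracting pairs of circle equations eliminates x²+y² and gives linear equations (the radical axes):
216.0 x − 92.6 y = -7199.66
519.6 x − 42.8 y = -8323.75
Solving the 2×2 system: x ≈ -11.9, y ≈ 50.0 km.

x ≈ -11.9 km, y ≈ 50.0 km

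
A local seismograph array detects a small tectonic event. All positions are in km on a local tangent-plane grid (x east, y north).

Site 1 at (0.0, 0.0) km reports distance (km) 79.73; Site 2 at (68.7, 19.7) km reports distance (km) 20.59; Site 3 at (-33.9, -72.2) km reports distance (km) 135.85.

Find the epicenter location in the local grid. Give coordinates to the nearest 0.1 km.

Circle about each station: x² + y² = 79.73²; (x − 68.7)² + (y − 19.7)² = 20.59²; (x + 33.9)² + (y + 72.2)² = 135.85².
Subtracting the Site 1 equation from the Site 2 and Site 3 equations removes the quadratic terms:
137.4 x + 39.4 y = 11040.70
-67.8 x − 144.4 y = -5736.30
Solving the 2×2 system: x ≈ 79.7, y ≈ 2.3 km.

(79.7, 2.3)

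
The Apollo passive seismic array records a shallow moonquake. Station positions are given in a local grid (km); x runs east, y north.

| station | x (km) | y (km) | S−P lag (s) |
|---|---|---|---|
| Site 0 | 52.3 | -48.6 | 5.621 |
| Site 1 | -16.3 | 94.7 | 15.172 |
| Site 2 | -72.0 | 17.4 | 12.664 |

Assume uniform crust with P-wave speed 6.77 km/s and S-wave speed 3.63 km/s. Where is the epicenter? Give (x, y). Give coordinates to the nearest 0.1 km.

Distance from S−P lag: d = Δt · v_P v_S / (v_P − v_S) = Δt · (6.77·3.63)/(6.77−3.63) ≈ 7.8265·Δt.
So d_Site 0 = 43.99, d_Site 1 = 118.74, d_Site 2 = 99.11 km.
Circle about each station: (x − 52.3)² + (y + 48.6)² = 43.99²; (x + 16.3)² + (y − 94.7)² = 118.74²; (x + 72.0)² + (y − 17.4)² = 99.11².
Subtracting the Site 0 equation from the Site 1 and Site 2 equations removes the quadratic terms:
-137.2 x + 286.6 y = -8027.54
-248.6 x + 132.0 y = -7498.16
Solving the 2×2 system: x ≈ 20.5, y ≈ -18.2 km.
Check against Site 0 (with the unrounded x, y): √((x − 52.3)²+(y + 48.6)²) = 44.00 ≈ 43.99 km. ✓

(20.5, -18.2)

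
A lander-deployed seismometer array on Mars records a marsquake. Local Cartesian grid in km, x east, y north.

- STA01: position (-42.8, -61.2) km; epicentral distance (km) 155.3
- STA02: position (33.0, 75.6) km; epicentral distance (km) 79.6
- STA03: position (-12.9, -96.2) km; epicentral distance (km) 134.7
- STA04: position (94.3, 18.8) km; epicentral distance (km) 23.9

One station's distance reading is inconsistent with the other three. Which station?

STA01

Solve using three stations at a time. Using STA02, STA03, STA04 (subtract circle equations pairwise → linear system) gives (x, y) ≈ (73.5, 7.1).
Distances from that point to each station vs reported:
  STA01: calculated 134.9 vs reported 155.3 → residual 20.4 km
  STA02: calculated 79.6 vs reported 79.6 → residual 0.0 km
  STA03: calculated 134.7 vs reported 134.7 → residual 0.0 km
  STA04: calculated 23.8 vs reported 23.9 → residual 0.1 km
STA02, STA03, STA04 are mutually consistent (residuals ≈ 0); STA01 is off by 20.4 km.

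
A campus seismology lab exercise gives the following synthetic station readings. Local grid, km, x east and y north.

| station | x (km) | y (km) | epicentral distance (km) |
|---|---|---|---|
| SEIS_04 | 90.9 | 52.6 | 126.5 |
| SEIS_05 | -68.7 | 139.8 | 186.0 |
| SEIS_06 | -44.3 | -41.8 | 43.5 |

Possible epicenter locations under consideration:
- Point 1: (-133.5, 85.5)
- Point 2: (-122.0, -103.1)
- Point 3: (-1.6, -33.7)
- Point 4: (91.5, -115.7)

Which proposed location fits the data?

For each candidate, compare |candidate − station| to the reported distance:
Point 1: residuals SEIS_04 100.3, SEIS_05 101.5, SEIS_06 111.9 → max 111.9 km
Point 2: residuals SEIS_04 137.3, SEIS_05 62.7, SEIS_06 55.5 → max 137.3 km
Point 3: residuals SEIS_04 0.0, SEIS_05 0.0, SEIS_06 0.0 → max 0.0 km
Point 4: residuals SEIS_04 41.8, SEIS_05 115.6, SEIS_06 111.1 → max 115.6 km
Only Point 3 has all residuals ≈ 0.

Point 3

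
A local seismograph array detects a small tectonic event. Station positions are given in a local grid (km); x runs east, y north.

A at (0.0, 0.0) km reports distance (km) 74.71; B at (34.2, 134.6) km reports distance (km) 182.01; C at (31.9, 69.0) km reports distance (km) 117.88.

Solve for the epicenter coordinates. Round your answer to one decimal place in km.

Circle about each station: x² + y² = 74.71²; (x − 34.2)² + (y − 134.6)² = 182.01²; (x − 31.9)² + (y − 69.0)² = 117.88².
Subtracting the A equation from the B and C equations removes the quadratic terms:
68.4 x + 269.2 y = -8259.26
63.8 x + 138.0 y = -2535.50
Solving the 2×2 system: x ≈ 59.1, y ≈ -45.7 km.

(59.1, -45.7)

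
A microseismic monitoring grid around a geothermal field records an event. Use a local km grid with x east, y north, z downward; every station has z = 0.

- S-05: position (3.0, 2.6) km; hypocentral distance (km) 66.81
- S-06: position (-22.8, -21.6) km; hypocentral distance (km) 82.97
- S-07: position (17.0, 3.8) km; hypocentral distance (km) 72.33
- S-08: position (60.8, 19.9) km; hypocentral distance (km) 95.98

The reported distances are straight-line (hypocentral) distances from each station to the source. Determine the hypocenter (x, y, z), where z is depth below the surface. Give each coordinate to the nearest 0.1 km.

Each station gives a sphere (x−x_i)² + (y−y_i)² + z² = d_i² (stations at z=0).
Subtracting the S-05 sphere from S-06 and S-07: z² cancels, leaving linear equations in x and y:
-51.6 x − 48.4 y = -1449.80
28.0 x + 2.4 y = -480.37
Solving: x ≈ -21.707, y ≈ 53.097 km (keep extra digits for the depth step; rounded: -21.7, 53.1).
Then from the S-05 sphere: z² = 66.81² − (x − 3.0)² − (y − 2.6)² with x = -21.707, y = 53.097, so z ≈ 36.100 ≈ 36.1 km.
Check against S-08 (with the unrounded solution): distance 95.98 ≈ 95.98 km. ✓

(-21.7, 53.1, 36.1)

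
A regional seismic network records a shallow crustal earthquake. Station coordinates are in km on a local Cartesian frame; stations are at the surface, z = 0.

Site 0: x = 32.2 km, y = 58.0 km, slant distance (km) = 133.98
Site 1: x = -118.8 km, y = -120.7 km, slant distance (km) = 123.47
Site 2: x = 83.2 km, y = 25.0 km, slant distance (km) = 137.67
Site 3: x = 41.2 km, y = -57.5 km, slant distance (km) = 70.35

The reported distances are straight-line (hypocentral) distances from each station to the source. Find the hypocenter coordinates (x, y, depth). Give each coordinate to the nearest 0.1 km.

Each station gives a sphere (x−x_i)² + (y−y_i)² + z² = d_i² (stations at z=0).
Subtracting the Site 0 sphere from Site 1 and Site 2: z² cancels, leaving linear equations in x and y:
-302.0 x − 357.4 y = 26986.89
102.0 x − 66.0 y = 2144.01
Solving: x ≈ -17.998, y ≈ -60.301 km (keep extra digits for the depth step; rounded: -18.0, -60.3).
Then from the Site 0 sphere: z² = 133.98² − (x − 32.2)² − (y − 58.0)² with x = -17.998, y = -60.301, so z ≈ 37.890 ≈ 37.9 km.
Check against Site 3 (with the unrounded solution): distance 70.34 ≈ 70.35 km. ✓

(-18.0, -60.3, 37.9)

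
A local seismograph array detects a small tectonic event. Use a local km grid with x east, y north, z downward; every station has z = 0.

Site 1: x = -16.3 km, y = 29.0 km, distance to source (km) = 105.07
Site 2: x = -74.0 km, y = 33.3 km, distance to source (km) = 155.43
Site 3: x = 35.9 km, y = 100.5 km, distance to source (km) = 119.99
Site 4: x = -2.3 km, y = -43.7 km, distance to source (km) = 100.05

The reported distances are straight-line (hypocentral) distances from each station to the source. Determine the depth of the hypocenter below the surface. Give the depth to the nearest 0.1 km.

z ≈ 58.3 km

Each station gives a sphere (x−x_i)² + (y−y_i)² + z² = d_i² (stations at z=0).
Subtracting the Site 1 sphere from Site 2 and Site 3: z² cancels, leaving linear equations in x and y:
-115.4 x + 8.6 y = -7640.58
104.4 x + 143.0 y = 6924.47
Solving: x ≈ 66.216, y ≈ 0.081 km (keep extra digits for the depth step; rounded: 66.2, 0.1).
Then from the Site 1 sphere: z² = 105.07² − (x + 16.3)² − (y − 29.0)² with x = 66.216, y = 0.081, so z ≈ 58.262 ≈ 58.3 km.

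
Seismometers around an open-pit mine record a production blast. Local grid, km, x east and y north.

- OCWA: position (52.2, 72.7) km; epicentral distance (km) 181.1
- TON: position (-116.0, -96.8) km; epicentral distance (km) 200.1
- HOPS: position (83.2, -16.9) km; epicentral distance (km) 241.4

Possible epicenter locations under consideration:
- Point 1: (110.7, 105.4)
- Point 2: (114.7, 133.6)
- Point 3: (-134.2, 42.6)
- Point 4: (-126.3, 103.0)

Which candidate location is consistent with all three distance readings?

Point 4

For each candidate, compare |candidate − station| to the reported distance:
Point 1: residuals OCWA 114.1, TON 103.7, HOPS 116.0 → max 116.0 km
Point 2: residuals OCWA 93.8, TON 125.9, HOPS 87.6 → max 125.9 km
Point 3: residuals OCWA 7.7, TON 59.5, HOPS 16.0 → max 59.5 km
Point 4: residuals OCWA 0.0, TON 0.0, HOPS 0.0 → max 0.0 km
Only Point 4 has all residuals ≈ 0.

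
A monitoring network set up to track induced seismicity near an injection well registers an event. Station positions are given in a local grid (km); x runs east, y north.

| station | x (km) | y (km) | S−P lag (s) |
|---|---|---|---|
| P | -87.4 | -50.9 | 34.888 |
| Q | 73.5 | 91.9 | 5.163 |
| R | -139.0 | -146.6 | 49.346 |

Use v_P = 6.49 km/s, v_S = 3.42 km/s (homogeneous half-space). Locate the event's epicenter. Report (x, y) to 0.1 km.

Distance from S−P lag: d = Δt · v_P v_S / (v_P − v_S) = Δt · (6.49·3.42)/(6.49−3.42) ≈ 7.2299·Δt.
So d_P = 252.24, d_Q = 37.33, d_R = 356.77 km.
Circle about each station: (x + 87.4)² + (y + 50.9)² = 252.24²; (x − 73.5)² + (y − 91.9)² = 37.33²; (x + 139.0)² + (y + 146.6)² = 356.77².
Subtracting pairs of circle equations eliminates x²+y² and gives linear equations (the radical axes):
321.8 x + 285.6 y = 65849.78
-103.2 x − 191.4 y = -33076.83
Solving the 2×2 system: x ≈ 98.3, y ≈ 119.8 km.

x ≈ 98.3 km, y ≈ 119.8 km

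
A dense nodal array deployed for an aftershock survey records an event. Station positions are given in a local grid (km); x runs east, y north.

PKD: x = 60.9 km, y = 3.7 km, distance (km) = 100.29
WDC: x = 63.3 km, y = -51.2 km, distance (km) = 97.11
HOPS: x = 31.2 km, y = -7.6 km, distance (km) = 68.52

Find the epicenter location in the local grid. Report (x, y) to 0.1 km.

(-32.2, -33.6)

Circle about each station: (x − 60.9)² + (y − 3.7)² = 100.29²; (x − 63.3)² + (y + 51.2)² = 97.11²; (x − 31.2)² + (y + 7.6)² = 68.52².
Subtracting pairs of circle equations eliminates x²+y² and gives linear equations (the radical axes):
4.8 x − 109.8 y = 3533.56
-59.4 x − 22.6 y = 2671.79
Solving the 2×2 system: x ≈ -32.2, y ≈ -33.6 km.
Check against PKD (with the unrounded x, y): √((x − 60.9)²+(y − 3.7)²) = 100.29 ≈ 100.29 km. ✓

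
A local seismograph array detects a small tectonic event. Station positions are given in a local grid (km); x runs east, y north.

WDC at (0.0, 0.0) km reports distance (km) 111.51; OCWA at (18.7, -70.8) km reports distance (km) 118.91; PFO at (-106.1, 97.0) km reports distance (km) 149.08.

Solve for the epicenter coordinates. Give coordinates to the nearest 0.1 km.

(-98.7, -51.9)

Circle about each station: x² + y² = 111.51²; (x − 18.7)² + (y + 70.8)² = 118.91²; (x + 106.1)² + (y − 97.0)² = 149.08².
Subtracting pairs of circle equations eliminates x²+y² and gives linear equations (the radical axes):
37.4 x − 141.6 y = 3657.22
-212.2 x + 194.0 y = 10875.84
Solving the 2×2 system: x ≈ -98.7, y ≈ -51.9 km.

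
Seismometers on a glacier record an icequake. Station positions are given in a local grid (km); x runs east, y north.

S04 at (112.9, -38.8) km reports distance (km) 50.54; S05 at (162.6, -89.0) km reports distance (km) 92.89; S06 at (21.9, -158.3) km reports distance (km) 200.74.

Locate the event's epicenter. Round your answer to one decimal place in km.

Circle about each station: (x − 112.9)² + (y + 38.8)² = 50.54²; (x − 162.6)² + (y + 89.0)² = 92.89²; (x − 21.9)² + (y + 158.3)² = 200.74².
Subtracting the S04 equation from the S05 and S06 equations removes the quadratic terms:
99.4 x − 100.4 y = 14033.65
-182.0 x − 239.0 y = -26455.61
Solving the 2×2 system: x ≈ 143.0, y ≈ 1.8 km.

143.0 km east, 1.8 km north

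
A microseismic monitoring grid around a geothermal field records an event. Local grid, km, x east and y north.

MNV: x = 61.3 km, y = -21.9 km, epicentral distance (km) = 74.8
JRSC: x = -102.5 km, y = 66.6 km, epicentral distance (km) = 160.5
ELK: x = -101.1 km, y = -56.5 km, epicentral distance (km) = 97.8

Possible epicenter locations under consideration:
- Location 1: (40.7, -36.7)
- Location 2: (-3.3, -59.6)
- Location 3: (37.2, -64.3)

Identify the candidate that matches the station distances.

For each candidate, compare |candidate − station| to the reported distance:
Location 1: residuals MNV 49.4, JRSC 16.1, ELK 45.4 → max 49.4 km
Location 2: residuals MNV 0.0, JRSC 0.0, ELK 0.0 → max 0.0 km
Location 3: residuals MNV 26.0, JRSC 30.9, ELK 40.7 → max 40.7 km
Only Location 2 has all residuals ≈ 0.

Location 2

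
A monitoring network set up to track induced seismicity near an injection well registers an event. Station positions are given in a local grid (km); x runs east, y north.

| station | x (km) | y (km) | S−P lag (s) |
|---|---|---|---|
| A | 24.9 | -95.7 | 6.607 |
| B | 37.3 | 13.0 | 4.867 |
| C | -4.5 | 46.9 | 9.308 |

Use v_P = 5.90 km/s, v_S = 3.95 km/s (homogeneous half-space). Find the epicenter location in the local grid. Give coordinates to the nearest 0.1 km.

(72.9, -33.0)

Distance from S−P lag: d = Δt · v_P v_S / (v_P − v_S) = Δt · (5.90·3.95)/(5.90−3.95) ≈ 11.9513·Δt.
So d_A = 78.96, d_B = 58.17, d_C = 111.24 km.
Circle about each station: (x − 24.9)² + (y + 95.7)² = 78.96²; (x − 37.3)² + (y − 13.0)² = 58.17²; (x + 4.5)² + (y − 46.9)² = 111.24².
Subtracting the A equation from the B and C equations removes the quadratic terms:
24.8 x + 217.4 y = -5367.28
-58.8 x + 285.2 y = -13698.30
Solving the 2×2 system: x ≈ 72.9, y ≈ -33.0 km.
Check against A (with the unrounded x, y): √((x − 24.9)²+(y + 95.7)²) = 78.95 ≈ 78.96 km. ✓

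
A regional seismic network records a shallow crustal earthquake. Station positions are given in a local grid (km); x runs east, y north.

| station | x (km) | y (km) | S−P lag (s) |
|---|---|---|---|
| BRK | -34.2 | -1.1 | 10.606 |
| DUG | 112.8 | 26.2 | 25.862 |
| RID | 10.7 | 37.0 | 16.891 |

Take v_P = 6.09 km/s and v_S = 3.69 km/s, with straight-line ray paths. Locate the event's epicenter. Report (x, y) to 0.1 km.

Distance from S−P lag: d = Δt · v_P v_S / (v_P − v_S) = Δt · (6.09·3.69)/(6.09−3.69) ≈ 9.3634·Δt.
So d_BRK = 99.31, d_DUG = 242.16, d_RID = 158.16 km.
Circle about each station: (x + 34.2)² + (y + 1.1)² = 99.31²; (x − 112.8)² + (y − 26.2)² = 242.16²; (x − 10.7)² + (y − 37.0)² = 158.16².
Subtracting pairs of circle equations eliminates x²+y² and gives linear equations (the radical axes):
294.0 x + 54.6 y = -36539.56
89.8 x + 76.2 y = -14839.47
Solving the 2×2 system: x ≈ -112.8, y ≈ -61.8 km.
Check against BRK (with the unrounded x, y): √((x + 34.2)²+(y + 1.1)²) = 99.32 ≈ 99.31 km. ✓

(-112.8, -61.8)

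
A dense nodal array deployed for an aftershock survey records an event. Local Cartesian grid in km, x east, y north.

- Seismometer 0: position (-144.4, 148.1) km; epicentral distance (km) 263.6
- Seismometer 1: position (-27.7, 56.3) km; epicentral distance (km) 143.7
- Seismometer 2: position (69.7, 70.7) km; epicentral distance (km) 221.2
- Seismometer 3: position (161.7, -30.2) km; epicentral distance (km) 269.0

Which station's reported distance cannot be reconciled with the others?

Solve using three stations at a time. Using Seismometer 1, Seismometer 2, Seismometer 3 (subtract circle equations pairwise → linear system) gives (x, y) ≈ (-105.2, -65.0).
Distances from that point to each station vs reported:
  Seismometer 0: calculated 216.7 vs reported 263.6 → residual 46.9 km
  Seismometer 1: calculated 144.0 vs reported 143.7 → residual 0.3 km
  Seismometer 2: calculated 221.4 vs reported 221.2 → residual 0.2 km
  Seismometer 3: calculated 269.1 vs reported 269.0 → residual 0.1 km
Seismometer 1, Seismometer 2, Seismometer 3 are mutually consistent (residuals ≈ 0); Seismometer 0 is off by 46.9 km.

Seismometer 0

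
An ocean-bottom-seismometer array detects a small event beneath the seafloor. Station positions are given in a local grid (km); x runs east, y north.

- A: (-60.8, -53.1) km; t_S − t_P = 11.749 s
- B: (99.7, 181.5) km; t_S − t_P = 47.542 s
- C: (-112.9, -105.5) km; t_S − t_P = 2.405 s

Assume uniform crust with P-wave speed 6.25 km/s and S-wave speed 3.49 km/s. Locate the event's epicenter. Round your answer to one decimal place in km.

-127.3 km east, -117.9 km north

Distance from S−P lag: d = Δt · v_P v_S / (v_P − v_S) = Δt · (6.25·3.49)/(6.25−3.49) ≈ 7.9031·Δt.
So d_A = 92.85, d_B = 375.73, d_C = 19.01 km.
Circle about each station: (x + 60.8)² + (y + 53.1)² = 92.85²; (x − 99.7)² + (y − 181.5)² = 375.73²; (x + 112.9)² + (y + 105.5)² = 19.01².
Subtracting the A equation from the B and C equations removes the quadratic terms:
321.0 x + 469.2 y = -96185.82
-104.2 x − 104.8 y = 25620.15
Solving the 2×2 system: x ≈ -127.3, y ≈ -117.9 km.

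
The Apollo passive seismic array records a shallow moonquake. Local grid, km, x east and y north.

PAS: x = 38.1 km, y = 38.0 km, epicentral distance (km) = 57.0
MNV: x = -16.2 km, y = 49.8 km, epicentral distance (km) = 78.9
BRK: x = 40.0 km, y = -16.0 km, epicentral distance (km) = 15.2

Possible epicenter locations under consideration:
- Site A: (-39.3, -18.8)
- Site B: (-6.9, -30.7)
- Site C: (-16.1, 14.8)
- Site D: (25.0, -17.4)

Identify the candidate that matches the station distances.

For each candidate, compare |candidate − station| to the reported distance:
Site A: residuals PAS 39.0, MNV 6.5, BRK 64.1 → max 64.1 km
Site B: residuals PAS 25.1, MNV 2.1, BRK 33.9 → max 33.9 km
Site C: residuals PAS 2.0, MNV 43.9, BRK 48.8 → max 48.8 km
Site D: residuals PAS 0.1, MNV 0.1, BRK 0.1 → max 0.1 km
Only Site D has all residuals ≈ 0.

Site D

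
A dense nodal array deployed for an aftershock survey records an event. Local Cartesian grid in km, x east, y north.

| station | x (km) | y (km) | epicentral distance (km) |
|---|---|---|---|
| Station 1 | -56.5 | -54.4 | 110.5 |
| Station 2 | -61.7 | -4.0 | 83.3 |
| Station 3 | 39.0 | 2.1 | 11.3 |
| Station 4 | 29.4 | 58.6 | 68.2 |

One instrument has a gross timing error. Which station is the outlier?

Station 2

Solve using three stations at a time. Using Station 1, Station 3, Station 4 (subtract circle equations pairwise → linear system) gives (x, y) ≈ (43.8, -8.1).
Distances from that point to each station vs reported:
  Station 1: calculated 110.5 vs reported 110.5 → residual 0.0 km
  Station 2: calculated 105.6 vs reported 83.3 → residual 22.3 km
  Station 3: calculated 11.2 vs reported 11.3 → residual 0.1 km
  Station 4: calculated 68.2 vs reported 68.2 → residual 0.0 km
Station 1, Station 3, Station 4 are mutually consistent (residuals ≈ 0); Station 2 is off by 22.3 km.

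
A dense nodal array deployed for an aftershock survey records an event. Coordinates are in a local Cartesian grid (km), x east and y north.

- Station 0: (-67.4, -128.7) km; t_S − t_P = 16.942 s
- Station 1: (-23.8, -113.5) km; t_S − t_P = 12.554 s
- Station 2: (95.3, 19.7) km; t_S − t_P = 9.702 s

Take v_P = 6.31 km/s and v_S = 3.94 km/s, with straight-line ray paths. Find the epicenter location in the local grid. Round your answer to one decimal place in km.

x ≈ 104.0 km, y ≈ -81.7 km

Distance from S−P lag: d = Δt · v_P v_S / (v_P − v_S) = Δt · (6.31·3.94)/(6.31−3.94) ≈ 10.4900·Δt.
So d_Station 0 = 177.72, d_Station 1 = 131.69, d_Station 2 = 101.77 km.
Circle about each station: (x + 67.4)² + (y + 128.7)² = 177.72²; (x + 23.8)² + (y + 113.5)² = 131.69²; (x − 95.3)² + (y − 19.7)² = 101.77².
Subtracting pairs of circle equations eliminates x²+y² and gives linear equations (the radical axes):
87.2 x + 30.4 y = 6584.38
325.4 x + 296.8 y = 9591.00
Solving the 2×2 system: x ≈ 104.0, y ≈ -81.7 km.
Check against Station 0 (with the unrounded x, y): √((x + 67.4)²+(y + 128.7)²) = 177.72 ≈ 177.72 km. ✓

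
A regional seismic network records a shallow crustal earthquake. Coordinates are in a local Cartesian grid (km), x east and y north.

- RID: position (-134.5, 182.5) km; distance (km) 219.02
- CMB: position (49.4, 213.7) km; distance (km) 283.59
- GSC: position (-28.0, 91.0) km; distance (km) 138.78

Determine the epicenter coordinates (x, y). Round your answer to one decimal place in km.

-91.7 km east, -32.3 km north

Circle about each station: (x + 134.5)² + (y − 182.5)² = 219.02²; (x − 49.4)² + (y − 213.7)² = 283.59²; (x + 28.0)² + (y − 91.0)² = 138.78².
Subtracting pairs of circle equations eliminates x²+y² and gives linear equations (the radical axes):
367.8 x + 62.4 y = -35741.98
213.0 x − 183.0 y = -13621.63
Solving the 2×2 system: x ≈ -91.7, y ≈ -32.3 km.
Check against RID (with the unrounded x, y): √((x + 134.5)²+(y − 182.5)²) = 219.02 ≈ 219.02 km. ✓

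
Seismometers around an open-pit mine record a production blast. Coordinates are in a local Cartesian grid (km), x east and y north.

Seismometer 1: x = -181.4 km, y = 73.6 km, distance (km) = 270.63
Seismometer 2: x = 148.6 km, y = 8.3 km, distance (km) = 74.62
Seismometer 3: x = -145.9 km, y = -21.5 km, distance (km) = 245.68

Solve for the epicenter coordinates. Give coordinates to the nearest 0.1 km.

x ≈ 88.4 km, y ≈ 52.4 km

Circle about each station: (x + 181.4)² + (y − 73.6)² = 270.63²; (x − 148.6)² + (y − 8.3)² = 74.62²; (x + 145.9)² + (y + 21.5)² = 245.68².
Subtracting the Seismometer 1 equation from the Seismometer 2 and Seismometer 3 equations removes the quadratic terms:
660.0 x − 130.6 y = 51500.38
71.0 x − 190.2 y = -3691.93
Solving the 2×2 system: x ≈ 88.4, y ≈ 52.4 km.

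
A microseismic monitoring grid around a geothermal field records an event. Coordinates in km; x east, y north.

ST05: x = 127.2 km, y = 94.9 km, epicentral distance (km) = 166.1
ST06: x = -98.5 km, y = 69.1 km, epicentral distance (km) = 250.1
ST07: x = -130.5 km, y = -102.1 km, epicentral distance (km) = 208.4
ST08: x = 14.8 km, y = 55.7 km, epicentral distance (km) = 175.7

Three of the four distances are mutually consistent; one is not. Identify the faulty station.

ST05

Solve using three stations at a time. Using ST06, ST07, ST08 (subtract circle equations pairwise → linear system) gives (x, y) ≈ (77.8, -108.3).
Distances from that point to each station vs reported:
  ST05: calculated 209.1 vs reported 166.1 → residual 43.0 km
  ST06: calculated 250.1 vs reported 250.1 → residual 0.0 km
  ST07: calculated 208.4 vs reported 208.4 → residual 0.0 km
  ST08: calculated 175.7 vs reported 175.7 → residual 0.0 km
ST06, ST07, ST08 are mutually consistent (residuals ≈ 0); ST05 is off by 43.0 km.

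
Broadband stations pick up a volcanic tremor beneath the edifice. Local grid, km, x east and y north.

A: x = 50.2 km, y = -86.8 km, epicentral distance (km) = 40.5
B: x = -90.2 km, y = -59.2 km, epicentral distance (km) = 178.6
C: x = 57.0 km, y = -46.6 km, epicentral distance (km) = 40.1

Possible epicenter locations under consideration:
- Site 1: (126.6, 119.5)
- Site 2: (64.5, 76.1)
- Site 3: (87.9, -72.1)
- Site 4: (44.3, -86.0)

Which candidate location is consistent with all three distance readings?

For each candidate, compare |candidate − station| to the reported distance:
Site 1: residuals A 179.5, B 102.4, C 140.0 → max 179.5 km
Site 2: residuals A 123.0, B 26.9, C 82.8 → max 123.0 km
Site 3: residuals A 0.0, B 0.0, C 0.0 → max 0.0 km
Site 4: residuals A 34.5, B 41.5, C 1.3 → max 41.5 km
Only Site 3 has all residuals ≈ 0.

Site 3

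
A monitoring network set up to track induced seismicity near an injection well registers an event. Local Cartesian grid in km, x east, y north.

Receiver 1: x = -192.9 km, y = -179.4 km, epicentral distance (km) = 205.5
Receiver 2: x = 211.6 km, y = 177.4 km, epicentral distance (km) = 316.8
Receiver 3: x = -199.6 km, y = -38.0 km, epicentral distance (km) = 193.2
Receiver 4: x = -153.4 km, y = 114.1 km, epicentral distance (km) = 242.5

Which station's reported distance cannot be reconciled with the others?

Receiver 2

Solve using three stations at a time. Using Receiver 1, Receiver 3, Receiver 4 (subtract circle equations pairwise → linear system) gives (x, y) ≈ (-11.7, -82.6).
Distances from that point to each station vs reported:
  Receiver 1: calculated 205.4 vs reported 205.5 → residual 0.1 km
  Receiver 2: calculated 342.7 vs reported 316.8 → residual 25.9 km
  Receiver 3: calculated 193.1 vs reported 193.2 → residual 0.1 km
  Receiver 4: calculated 242.4 vs reported 242.5 → residual 0.1 km
Receiver 1, Receiver 3, Receiver 4 are mutually consistent (residuals ≈ 0); Receiver 2 is off by 25.9 km.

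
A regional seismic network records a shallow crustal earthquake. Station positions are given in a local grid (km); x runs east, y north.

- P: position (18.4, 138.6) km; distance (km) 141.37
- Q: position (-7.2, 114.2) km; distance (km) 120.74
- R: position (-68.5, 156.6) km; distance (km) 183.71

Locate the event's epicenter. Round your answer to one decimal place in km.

Circle about each station: (x − 18.4)² + (y − 138.6)² = 141.37²; (x + 7.2)² + (y − 114.2)² = 120.74²; (x + 68.5)² + (y − 156.6)² = 183.71².
Subtracting the P equation from the Q and R equations removes the quadratic terms:
-51.2 x − 48.8 y = -1047.71
-173.8 x + 36.0 y = -4096.60
Solving the 2×2 system: x ≈ 23.0, y ≈ -2.7 km.

23.0 km east, -2.7 km north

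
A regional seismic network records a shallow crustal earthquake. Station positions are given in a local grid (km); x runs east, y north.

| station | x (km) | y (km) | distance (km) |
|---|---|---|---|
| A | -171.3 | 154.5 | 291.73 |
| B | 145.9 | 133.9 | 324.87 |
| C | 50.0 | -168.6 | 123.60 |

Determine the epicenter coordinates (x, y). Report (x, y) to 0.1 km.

-61.8 km east, -115.9 km north

Circle about each station: (x + 171.3)² + (y − 154.5)² = 291.73²; (x − 145.9)² + (y − 133.9)² = 324.87²; (x − 50.0)² + (y + 168.6)² = 123.60².
Subtracting pairs of circle equations eliminates x²+y² and gives linear equations (the radical axes):
634.4 x − 41.2 y = -34432.04
442.6 x − 646.2 y = 47541.45
Solving the 2×2 system: x ≈ -61.8, y ≈ -115.9 km.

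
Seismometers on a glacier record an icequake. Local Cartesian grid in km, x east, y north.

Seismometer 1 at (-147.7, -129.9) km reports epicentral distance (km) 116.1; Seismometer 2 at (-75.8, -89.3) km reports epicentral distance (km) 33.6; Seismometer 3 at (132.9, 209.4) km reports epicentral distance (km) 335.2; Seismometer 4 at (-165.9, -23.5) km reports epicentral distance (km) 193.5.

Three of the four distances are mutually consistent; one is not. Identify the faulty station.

Solve using three stations at a time. Using Seismometer 1, Seismometer 2, Seismometer 3 (subtract circle equations pairwise → linear system) gives (x, y) ≈ (-45.9, -74.1).
Distances from that point to each station vs reported:
  Seismometer 1: calculated 116.1 vs reported 116.1 → residual 0.0 km
  Seismometer 2: calculated 33.5 vs reported 33.6 → residual 0.1 km
  Seismometer 3: calculated 335.2 vs reported 335.2 → residual 0.0 km
  Seismometer 4: calculated 130.2 vs reported 193.5 → residual 63.3 km
Seismometer 1, Seismometer 2, Seismometer 3 are mutually consistent (residuals ≈ 0); Seismometer 4 is off by 63.3 km.

Seismometer 4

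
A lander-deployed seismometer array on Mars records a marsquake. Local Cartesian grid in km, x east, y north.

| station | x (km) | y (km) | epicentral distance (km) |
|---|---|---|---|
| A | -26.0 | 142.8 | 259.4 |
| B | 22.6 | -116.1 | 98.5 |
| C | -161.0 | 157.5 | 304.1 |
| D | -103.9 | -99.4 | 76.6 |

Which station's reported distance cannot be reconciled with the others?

Solve using three stations at a time. Using A, C, D (subtract circle equations pairwise → linear system) gives (x, y) ≈ (-29.3, -116.6).
Distances from that point to each station vs reported:
  A: calculated 259.4 vs reported 259.4 → residual 0.0 km
  B: calculated 51.9 vs reported 98.5 → residual 46.6 km
  C: calculated 304.1 vs reported 304.1 → residual 0.0 km
  D: calculated 76.6 vs reported 76.6 → residual 0.0 km
A, C, D are mutually consistent (residuals ≈ 0); B is off by 46.6 km.

B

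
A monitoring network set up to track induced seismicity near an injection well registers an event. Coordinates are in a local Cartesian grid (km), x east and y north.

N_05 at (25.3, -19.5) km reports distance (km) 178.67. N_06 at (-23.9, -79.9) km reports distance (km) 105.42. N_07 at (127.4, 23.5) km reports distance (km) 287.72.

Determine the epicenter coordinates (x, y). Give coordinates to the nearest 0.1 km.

-119.7 km east, -123.9 km north

Circle about each station: (x − 25.3)² + (y + 19.5)² = 178.67²; (x + 23.9)² + (y + 79.9)² = 105.42²; (x − 127.4)² + (y − 23.5)² = 287.72².
Subtracting pairs of circle equations eliminates x²+y² and gives linear equations (the radical axes):
-98.4 x − 120.8 y = 26744.47
204.2 x + 86.0 y = -35097.16
Solving the 2×2 system: x ≈ -119.7, y ≈ -123.9 km.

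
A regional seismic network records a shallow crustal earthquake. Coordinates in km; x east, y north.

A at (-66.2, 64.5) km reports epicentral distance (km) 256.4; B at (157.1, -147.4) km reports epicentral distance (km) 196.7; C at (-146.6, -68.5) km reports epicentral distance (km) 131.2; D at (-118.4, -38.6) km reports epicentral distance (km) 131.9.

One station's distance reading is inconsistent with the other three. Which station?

A

Solve using three stations at a time. Using B, C, D (subtract circle equations pairwise → linear system) gives (x, y) ≈ (-39.6, -144.3).
Distances from that point to each station vs reported:
  A: calculated 210.5 vs reported 256.4 → residual 45.9 km
  B: calculated 196.7 vs reported 196.7 → residual 0.0 km
  C: calculated 131.2 vs reported 131.2 → residual 0.0 km
  D: calculated 131.9 vs reported 131.9 → residual 0.0 km
B, C, D are mutually consistent (residuals ≈ 0); A is off by 45.9 km.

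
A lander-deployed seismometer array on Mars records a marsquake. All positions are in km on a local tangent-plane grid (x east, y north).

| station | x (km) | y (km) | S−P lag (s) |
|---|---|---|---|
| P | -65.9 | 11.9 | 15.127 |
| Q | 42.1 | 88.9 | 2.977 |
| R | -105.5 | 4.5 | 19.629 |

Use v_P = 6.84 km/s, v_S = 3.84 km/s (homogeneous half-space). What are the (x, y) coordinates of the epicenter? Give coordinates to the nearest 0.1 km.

54.9 km east, 66.2 km north

Distance from S−P lag: d = Δt · v_P v_S / (v_P − v_S) = Δt · (6.84·3.84)/(6.84−3.84) ≈ 8.7552·Δt.
So d_P = 132.44, d_Q = 26.06, d_R = 171.86 km.
Circle about each station: (x + 65.9)² + (y − 11.9)² = 132.44²; (x − 42.1)² + (y − 88.9)² = 26.06²; (x + 105.5)² + (y − 4.5)² = 171.86².
Subtracting the P equation from the Q and R equations removes the quadratic terms:
216.0 x + 154.0 y = 22052.43
-79.2 x − 14.8 y = -5329.43
Solving the 2×2 system: x ≈ 54.9, y ≈ 66.2 km.
Check against P (with the unrounded x, y): √((x + 65.9)²+(y − 11.9)²) = 132.45 ≈ 132.44 km. ✓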